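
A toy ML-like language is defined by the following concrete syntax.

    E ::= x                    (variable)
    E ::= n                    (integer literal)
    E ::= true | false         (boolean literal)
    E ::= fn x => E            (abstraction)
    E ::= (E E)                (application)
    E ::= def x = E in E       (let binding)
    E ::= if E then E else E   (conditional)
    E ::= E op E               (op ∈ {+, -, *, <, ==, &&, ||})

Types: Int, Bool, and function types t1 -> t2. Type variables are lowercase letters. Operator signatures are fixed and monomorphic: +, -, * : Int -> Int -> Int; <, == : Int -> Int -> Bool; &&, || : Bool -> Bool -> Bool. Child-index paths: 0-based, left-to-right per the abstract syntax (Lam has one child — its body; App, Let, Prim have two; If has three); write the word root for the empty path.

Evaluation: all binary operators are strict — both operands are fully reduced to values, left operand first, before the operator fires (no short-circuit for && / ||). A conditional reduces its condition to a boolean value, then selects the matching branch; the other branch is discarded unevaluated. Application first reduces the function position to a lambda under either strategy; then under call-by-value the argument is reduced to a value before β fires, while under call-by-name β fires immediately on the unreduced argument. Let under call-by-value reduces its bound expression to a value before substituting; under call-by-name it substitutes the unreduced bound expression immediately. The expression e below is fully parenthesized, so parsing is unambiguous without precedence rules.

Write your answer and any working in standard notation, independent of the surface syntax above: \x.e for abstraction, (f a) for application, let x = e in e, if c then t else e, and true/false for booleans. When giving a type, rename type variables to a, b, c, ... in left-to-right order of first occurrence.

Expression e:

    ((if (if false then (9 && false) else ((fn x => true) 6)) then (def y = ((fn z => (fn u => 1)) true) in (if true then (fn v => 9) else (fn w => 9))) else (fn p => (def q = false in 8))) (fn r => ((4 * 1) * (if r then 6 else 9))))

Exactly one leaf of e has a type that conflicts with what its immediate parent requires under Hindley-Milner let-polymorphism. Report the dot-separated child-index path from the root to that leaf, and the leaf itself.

Derivation:
  unify Bool ~ Bool
  unify Int ~ Bool
  FAIL: mismatch Int ~ Bool

Answer: 0.0.1.0 : 9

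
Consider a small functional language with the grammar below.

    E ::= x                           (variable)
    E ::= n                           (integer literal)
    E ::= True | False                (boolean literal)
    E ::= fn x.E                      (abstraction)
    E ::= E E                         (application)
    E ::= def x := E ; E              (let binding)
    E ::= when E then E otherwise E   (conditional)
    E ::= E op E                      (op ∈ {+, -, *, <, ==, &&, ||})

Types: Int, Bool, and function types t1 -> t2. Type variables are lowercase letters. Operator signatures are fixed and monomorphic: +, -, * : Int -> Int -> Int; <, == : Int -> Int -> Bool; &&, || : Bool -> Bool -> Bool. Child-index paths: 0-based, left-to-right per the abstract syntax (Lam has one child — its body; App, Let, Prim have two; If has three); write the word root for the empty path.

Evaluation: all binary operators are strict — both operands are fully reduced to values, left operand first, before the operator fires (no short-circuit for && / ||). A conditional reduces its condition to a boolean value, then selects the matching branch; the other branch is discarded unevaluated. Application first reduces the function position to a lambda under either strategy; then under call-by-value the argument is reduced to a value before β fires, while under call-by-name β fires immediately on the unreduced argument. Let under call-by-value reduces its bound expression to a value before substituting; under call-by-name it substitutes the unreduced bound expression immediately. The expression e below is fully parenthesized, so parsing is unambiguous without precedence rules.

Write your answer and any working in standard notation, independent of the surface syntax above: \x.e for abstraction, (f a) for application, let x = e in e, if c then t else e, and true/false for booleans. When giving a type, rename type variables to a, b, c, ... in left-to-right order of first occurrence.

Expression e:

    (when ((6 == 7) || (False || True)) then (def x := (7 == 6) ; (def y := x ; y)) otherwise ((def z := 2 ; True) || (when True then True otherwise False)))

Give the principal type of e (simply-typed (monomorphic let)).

Answer: Bool

Trace:
  unify Int ~ Int
  unify Int ~ Int
  unify Bool ~ Bool
  unify Bool ~ Bool
  unify Bool ~ Bool
  unify Bool ~ Bool
  unify Bool ~ Bool
  unify Int ~ Int
  unify Int ~ Int
let x : Bool
x : Bool
let y : Bool
y : Bool
let z : Int
  unify Bool ~ Bool
  unify Bool ~ Bool
  unify Bool ~ Bool
  unify Bool ~ Bool
  unify Bool ~ Bool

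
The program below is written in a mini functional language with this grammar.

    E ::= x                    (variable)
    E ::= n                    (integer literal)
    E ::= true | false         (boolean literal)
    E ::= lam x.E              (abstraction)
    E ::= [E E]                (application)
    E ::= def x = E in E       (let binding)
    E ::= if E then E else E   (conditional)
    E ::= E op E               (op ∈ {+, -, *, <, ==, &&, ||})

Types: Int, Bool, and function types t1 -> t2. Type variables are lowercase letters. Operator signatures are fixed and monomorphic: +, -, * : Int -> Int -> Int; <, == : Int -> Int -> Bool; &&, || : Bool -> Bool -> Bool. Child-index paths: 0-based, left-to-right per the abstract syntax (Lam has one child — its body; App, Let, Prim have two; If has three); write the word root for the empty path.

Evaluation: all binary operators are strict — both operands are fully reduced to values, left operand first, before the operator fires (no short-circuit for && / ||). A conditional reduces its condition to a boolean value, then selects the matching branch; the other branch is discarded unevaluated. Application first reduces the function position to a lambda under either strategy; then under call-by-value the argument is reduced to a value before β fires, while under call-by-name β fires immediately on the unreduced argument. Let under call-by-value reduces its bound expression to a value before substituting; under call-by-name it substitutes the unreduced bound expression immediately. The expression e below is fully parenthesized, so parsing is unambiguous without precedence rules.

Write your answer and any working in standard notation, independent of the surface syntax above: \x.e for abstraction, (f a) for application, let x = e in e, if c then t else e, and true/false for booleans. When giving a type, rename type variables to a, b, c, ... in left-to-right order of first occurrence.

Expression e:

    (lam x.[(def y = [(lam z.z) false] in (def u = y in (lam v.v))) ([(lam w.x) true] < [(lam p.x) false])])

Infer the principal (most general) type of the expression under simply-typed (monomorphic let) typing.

Answer: Int -> Bool

Derivation:
z : b
\z._ : b -> b
  unify b -> b ~ Bool -> c
  unify b ~ Bool
  unify Bool ~ c
_ _ : Bool
let y : Bool
y : Bool
let u : Bool
v : d
\v._ : d -> d
x : a
\w._ : e -> a
  unify e -> a ~ Bool -> f
  unify e ~ Bool
  unify a ~ f
_ _ : f
  unify f ~ Int
x : Int
\p._ : g -> Int
  unify g -> Int ~ Bool -> h
  unify g ~ Bool
  unify Int ~ h
_ _ : Int
  unify Int ~ Int
  unify d -> d ~ Bool -> i
  unify d ~ Bool
  unify Bool ~ i
_ _ : Bool
\x._ : Int -> Bool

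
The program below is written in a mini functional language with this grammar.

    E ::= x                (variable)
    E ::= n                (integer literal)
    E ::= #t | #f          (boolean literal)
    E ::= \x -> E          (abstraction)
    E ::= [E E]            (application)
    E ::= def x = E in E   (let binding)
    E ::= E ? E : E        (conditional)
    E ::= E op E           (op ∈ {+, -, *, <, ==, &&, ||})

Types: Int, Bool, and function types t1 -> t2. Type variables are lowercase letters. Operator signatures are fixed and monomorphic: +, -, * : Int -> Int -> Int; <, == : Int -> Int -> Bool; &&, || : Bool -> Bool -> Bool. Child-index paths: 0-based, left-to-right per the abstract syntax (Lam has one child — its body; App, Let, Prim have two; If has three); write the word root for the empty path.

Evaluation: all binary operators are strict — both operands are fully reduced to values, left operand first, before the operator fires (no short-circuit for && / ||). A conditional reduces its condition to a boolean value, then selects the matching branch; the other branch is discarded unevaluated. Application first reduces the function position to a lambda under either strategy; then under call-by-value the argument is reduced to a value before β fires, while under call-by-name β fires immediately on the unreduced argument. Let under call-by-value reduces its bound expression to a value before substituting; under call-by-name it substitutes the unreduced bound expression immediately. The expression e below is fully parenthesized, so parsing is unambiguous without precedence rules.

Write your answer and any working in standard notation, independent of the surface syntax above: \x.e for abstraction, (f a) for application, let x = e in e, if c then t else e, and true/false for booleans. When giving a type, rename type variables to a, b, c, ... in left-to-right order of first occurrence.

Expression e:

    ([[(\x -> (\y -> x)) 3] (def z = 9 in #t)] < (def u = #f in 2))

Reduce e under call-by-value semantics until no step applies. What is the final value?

Answer: false

Trace:
step 0: ((((\x.(\y.x)) 3) (let z = 9 in true)) < (let u = false in 2))
step 1: [beta@0.0] (((\y.3) (let z = 9 in true)) < (let u = false in 2))
step 2: [let@0.1] (((\y.3) true) < (let u = false in 2))
step 3: [beta@0] (3 < (let u = false in 2))
step 4: [let@1] (3 < 2)
step 5: [delta@root] false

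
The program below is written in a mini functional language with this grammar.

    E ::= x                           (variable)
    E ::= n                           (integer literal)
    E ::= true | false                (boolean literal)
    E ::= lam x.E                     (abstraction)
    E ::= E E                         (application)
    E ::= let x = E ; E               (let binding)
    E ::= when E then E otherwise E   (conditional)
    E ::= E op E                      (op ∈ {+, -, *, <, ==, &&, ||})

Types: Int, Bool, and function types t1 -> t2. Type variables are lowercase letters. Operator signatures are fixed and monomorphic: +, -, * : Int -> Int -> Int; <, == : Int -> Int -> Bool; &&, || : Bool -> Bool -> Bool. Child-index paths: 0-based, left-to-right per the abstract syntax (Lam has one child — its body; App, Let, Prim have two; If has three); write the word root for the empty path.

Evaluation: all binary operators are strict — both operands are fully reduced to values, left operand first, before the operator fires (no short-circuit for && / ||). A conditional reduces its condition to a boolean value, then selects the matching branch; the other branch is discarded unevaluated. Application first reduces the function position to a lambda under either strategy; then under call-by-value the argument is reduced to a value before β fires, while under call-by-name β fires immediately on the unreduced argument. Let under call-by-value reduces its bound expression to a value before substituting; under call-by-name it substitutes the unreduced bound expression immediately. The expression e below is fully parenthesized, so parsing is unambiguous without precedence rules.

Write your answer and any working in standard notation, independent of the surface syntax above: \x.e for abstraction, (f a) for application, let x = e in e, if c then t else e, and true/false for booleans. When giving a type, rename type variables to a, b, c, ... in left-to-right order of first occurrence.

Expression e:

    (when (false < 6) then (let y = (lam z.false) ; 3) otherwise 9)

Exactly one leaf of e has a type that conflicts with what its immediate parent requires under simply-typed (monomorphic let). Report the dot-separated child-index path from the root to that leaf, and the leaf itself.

Derivation:
  unify Bool ~ Int
  FAIL: mismatch Bool ~ Int

Answer: 0.0 : false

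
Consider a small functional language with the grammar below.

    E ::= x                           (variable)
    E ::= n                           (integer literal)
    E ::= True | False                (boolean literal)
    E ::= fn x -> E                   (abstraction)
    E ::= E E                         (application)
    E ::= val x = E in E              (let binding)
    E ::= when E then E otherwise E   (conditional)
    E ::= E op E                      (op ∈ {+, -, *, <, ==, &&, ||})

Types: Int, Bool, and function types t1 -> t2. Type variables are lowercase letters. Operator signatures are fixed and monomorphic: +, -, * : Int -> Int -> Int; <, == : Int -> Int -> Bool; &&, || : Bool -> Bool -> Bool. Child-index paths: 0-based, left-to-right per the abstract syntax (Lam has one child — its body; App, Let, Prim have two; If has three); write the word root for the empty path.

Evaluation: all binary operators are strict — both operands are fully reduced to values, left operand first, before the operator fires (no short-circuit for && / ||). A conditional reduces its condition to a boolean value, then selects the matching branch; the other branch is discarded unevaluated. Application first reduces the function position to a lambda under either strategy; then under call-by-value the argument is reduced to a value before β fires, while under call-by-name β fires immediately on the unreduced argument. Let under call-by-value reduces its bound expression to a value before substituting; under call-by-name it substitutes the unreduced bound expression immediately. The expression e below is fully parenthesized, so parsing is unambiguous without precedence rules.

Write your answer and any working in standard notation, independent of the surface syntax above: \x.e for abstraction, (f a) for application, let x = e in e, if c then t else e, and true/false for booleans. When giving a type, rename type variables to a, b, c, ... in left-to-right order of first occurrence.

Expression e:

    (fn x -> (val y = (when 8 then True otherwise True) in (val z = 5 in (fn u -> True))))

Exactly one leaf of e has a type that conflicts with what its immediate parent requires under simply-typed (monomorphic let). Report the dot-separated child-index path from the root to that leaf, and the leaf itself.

Answer: 0.0.0 : 8

Working:
  unify Int ~ Bool
  FAIL: mismatch Int ~ Bool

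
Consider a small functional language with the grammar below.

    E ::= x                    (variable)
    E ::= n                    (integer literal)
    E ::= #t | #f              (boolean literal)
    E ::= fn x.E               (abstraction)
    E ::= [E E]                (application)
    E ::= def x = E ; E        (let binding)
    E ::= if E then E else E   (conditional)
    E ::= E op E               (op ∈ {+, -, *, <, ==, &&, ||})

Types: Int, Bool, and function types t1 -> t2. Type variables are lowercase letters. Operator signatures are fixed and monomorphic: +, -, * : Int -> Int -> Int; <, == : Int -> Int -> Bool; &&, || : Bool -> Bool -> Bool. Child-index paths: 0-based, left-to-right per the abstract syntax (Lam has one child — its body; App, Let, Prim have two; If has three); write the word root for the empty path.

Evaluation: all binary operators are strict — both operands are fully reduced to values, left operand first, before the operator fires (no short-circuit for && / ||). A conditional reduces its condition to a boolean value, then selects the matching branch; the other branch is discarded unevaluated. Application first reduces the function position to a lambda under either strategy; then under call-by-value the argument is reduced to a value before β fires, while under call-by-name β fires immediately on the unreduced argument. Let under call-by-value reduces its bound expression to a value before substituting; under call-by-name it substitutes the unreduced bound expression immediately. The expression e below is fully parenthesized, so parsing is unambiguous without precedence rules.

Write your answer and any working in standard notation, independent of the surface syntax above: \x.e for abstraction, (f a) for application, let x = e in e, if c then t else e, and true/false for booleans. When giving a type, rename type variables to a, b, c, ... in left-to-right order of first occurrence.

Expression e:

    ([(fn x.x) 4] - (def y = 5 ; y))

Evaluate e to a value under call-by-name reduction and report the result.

Answer: -1

Trace:
step 0: (((\x.x) 4) - (let y = 5 in y))
step 1: [beta@0] (4 - (let y = 5 in y))
step 2: [let@1] (4 - 5)
step 3: [delta@root] -1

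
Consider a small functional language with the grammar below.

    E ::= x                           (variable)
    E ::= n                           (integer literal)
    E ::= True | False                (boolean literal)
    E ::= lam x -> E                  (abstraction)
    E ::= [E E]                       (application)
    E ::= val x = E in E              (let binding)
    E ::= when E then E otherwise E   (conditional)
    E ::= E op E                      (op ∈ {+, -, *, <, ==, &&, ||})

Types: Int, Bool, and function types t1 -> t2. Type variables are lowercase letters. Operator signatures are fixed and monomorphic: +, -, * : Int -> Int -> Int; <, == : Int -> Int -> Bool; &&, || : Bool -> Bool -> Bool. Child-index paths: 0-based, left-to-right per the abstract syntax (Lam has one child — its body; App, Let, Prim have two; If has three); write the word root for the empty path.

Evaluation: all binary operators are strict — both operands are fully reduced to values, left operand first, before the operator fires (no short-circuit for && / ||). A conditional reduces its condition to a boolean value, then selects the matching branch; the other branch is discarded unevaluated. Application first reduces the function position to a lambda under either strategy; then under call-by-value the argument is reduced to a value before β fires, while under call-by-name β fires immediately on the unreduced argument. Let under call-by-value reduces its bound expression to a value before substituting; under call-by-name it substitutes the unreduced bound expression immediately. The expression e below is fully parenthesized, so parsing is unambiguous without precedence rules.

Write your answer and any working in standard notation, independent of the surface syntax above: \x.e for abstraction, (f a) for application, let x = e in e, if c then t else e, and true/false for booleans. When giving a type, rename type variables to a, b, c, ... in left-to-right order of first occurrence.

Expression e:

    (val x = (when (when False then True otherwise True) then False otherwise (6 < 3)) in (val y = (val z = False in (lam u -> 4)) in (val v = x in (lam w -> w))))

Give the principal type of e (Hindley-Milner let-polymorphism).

Answer: a -> a

Trace:
  unify Bool ~ Bool
  unify Bool ~ Bool
  unify Bool ~ Bool
  unify Int ~ Int
  unify Int ~ Int
  unify Bool ~ Bool
let x : Bool
let z : Bool
\u._ : a -> Int
let y : forall. a -> Int
x : Bool
let v : Bool
w : b
\w._ : b -> b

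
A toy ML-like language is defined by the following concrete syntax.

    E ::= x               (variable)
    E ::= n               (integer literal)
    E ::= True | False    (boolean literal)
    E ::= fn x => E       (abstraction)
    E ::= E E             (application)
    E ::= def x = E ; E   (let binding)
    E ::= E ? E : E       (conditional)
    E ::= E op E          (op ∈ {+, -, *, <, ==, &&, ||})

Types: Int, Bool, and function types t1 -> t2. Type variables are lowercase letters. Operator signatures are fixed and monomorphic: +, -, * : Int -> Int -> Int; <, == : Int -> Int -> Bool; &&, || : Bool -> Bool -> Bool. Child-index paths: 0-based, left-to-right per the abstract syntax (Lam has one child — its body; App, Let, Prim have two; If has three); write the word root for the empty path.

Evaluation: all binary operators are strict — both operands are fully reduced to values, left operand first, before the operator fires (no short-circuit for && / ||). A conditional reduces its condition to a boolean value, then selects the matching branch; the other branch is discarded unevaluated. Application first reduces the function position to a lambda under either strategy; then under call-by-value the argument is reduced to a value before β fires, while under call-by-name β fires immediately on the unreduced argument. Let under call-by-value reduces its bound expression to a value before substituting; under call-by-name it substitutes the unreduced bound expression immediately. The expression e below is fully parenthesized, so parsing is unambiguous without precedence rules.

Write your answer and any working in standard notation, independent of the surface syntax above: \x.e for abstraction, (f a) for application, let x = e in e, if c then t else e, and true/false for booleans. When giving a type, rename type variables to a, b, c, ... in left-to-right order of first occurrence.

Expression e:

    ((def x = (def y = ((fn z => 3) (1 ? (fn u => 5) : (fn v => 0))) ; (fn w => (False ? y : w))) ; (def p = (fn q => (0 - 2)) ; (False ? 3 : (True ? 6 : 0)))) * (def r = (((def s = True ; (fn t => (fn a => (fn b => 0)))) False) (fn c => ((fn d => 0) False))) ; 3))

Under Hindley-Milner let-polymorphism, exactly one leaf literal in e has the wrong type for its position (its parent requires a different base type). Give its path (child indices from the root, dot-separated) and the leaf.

Answer: 0.0.0.1.0 : 1

Derivation:
\z._ : a -> Int
  unify Int ~ Bool
  FAIL: mismatch Int ~ Bool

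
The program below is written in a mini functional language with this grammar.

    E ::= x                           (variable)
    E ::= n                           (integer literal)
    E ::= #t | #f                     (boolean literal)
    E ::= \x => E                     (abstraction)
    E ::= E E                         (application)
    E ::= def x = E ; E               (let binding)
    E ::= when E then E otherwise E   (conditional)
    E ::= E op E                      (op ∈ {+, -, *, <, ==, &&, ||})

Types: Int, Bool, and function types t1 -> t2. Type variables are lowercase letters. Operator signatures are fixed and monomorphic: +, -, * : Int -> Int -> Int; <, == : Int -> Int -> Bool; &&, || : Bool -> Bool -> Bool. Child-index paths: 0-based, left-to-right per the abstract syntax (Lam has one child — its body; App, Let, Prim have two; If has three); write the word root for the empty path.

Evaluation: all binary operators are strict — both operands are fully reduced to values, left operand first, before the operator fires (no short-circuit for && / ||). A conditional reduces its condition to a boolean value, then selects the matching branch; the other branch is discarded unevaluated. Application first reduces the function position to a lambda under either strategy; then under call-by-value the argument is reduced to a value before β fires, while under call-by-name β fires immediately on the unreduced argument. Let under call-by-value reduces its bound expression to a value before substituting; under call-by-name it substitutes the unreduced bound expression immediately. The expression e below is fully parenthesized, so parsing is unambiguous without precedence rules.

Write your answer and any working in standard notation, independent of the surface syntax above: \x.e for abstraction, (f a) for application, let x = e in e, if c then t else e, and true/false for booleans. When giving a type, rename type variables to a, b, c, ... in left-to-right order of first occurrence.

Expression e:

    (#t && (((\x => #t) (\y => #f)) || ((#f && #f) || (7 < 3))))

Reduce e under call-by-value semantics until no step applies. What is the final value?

Answer: true

Working:
step 0: (true && (((\x.true) (\y.false)) || ((false && false) || (7 < 3))))
step 1: [beta@1.0] (true && (true || ((false && false) || (7 < 3))))
step 2: [delta@1.1.0] (true && (true || (false || (7 < 3))))
step 3: [delta@1.1.1] (true && (true || (false || false)))
step 4: [delta@1.1] (true && (true || false))
step 5: [delta@1] (true && true)
step 6: [delta@root] true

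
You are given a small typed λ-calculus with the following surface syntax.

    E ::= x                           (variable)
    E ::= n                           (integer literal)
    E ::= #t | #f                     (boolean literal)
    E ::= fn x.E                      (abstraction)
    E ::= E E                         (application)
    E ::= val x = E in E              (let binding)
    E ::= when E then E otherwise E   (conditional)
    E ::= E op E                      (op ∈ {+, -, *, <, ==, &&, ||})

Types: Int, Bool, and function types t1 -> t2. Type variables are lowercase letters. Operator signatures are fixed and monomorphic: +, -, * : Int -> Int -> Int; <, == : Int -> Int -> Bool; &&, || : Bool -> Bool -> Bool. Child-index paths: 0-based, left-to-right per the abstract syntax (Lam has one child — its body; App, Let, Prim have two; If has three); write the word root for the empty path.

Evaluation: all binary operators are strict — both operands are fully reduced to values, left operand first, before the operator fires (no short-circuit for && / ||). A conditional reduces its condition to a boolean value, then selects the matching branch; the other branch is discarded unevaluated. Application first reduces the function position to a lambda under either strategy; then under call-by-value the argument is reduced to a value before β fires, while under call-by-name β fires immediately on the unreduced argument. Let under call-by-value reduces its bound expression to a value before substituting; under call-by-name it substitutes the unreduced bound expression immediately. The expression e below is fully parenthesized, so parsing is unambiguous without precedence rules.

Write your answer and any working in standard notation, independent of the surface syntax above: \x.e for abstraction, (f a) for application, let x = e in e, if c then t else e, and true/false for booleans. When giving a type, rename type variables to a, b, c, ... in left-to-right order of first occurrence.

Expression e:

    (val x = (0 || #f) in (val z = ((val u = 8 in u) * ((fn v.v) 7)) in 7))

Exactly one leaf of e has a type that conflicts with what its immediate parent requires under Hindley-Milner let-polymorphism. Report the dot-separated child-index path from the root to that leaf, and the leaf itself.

Derivation:
  unify Int ~ Bool
  FAIL: mismatch Int ~ Bool

Answer: 0.0 : 0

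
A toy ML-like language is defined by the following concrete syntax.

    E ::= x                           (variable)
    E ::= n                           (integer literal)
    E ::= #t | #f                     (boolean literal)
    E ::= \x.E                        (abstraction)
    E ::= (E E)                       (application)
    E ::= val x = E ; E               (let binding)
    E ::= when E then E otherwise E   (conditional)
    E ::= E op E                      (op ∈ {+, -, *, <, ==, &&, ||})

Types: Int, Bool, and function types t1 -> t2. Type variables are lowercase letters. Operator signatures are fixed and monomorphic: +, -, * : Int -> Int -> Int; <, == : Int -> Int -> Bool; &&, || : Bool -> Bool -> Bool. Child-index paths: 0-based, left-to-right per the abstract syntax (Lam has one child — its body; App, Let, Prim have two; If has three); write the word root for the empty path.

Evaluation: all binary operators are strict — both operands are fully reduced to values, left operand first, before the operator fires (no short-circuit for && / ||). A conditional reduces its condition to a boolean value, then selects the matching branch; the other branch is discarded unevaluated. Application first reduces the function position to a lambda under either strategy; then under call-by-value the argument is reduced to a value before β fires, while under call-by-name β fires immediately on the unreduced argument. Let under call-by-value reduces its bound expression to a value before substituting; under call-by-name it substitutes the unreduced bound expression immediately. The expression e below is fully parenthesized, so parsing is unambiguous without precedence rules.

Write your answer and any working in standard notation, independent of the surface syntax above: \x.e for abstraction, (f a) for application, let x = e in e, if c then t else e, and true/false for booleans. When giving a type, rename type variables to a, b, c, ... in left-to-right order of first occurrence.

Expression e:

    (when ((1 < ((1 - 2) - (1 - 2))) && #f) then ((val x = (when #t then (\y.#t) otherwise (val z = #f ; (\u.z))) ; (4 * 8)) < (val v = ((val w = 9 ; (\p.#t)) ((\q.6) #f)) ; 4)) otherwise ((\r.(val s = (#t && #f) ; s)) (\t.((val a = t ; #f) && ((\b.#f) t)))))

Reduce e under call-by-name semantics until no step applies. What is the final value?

Working:
step 0: (if ((1 < ((1 - 2) - (1 - 2))) && false) then ((let x = (if true then (\y.true) else (let z = false in (\u.z))) in (4 * 8)) < (let v = ((let w = 9 in (\p.true)) ((\q.6) false)) in 4)) else ((\r.(let s = (true && false) in s)) (\t.((let a = t in false) && ((\b.false) t)))))
step 1: [delta@0.0.1.0] (if ((1 < (-1 - (1 - 2))) && false) then ((let x = (if true then (\y.true) else (let z = false in (\u.z))) in (4 * 8)) < (let v = ((let w = 9 in (\p.true)) ((\q.6) false)) in 4)) else ((\r.(let s = (true && false) in s)) (\t.((let a = t in false) && ((\b.false) t)))))
step 2: [delta@0.0.1.1] (if ((1 < (-1 - -1)) && false) then ((let x = (if true then (\y.true) else (let z = false in (\u.z))) in (4 * 8)) < (let v = ((let w = 9 in (\p.true)) ((\q.6) false)) in 4)) else ((\r.(let s = (true && false) in s)) (\t.((let a = t in false) && ((\b.false) t)))))
step 3: [delta@0.0.1] (if ((1 < 0) && false) then ((let x = (if true then (\y.true) else (let z = false in (\u.z))) in (4 * 8)) < (let v = ((let w = 9 in (\p.true)) ((\q.6) false)) in 4)) else ((\r.(let s = (true && false) in s)) (\t.((let a = t in false) && ((\b.false) t)))))
step 4: [delta@0.0] (if (false && false) then ((let x = (if true then (\y.true) else (let z = false in (\u.z))) in (4 * 8)) < (let v = ((let w = 9 in (\p.true)) ((\q.6) false)) in 4)) else ((\r.(let s = (true && false) in s)) (\t.((let a = t in false) && ((\b.false) t)))))
step 5: [delta@0] (if false then ((let x = (if true then (\y.true) else (let z = false in (\u.z))) in (4 * 8)) < (let v = ((let w = 9 in (\p.true)) ((\q.6) false)) in 4)) else ((\r.(let s = (true && false) in s)) (\t.((let a = t in false) && ((\b.false) t)))))
step 6: [if@root] ((\r.(let s = (true && false) in s)) (\t.((let a = t in false) && ((\b.false) t))))
step 7: [beta@root] (let s = (true && false) in s)
step 8: [let@root] (true && false)
step 9: [delta@root] false

Answer: false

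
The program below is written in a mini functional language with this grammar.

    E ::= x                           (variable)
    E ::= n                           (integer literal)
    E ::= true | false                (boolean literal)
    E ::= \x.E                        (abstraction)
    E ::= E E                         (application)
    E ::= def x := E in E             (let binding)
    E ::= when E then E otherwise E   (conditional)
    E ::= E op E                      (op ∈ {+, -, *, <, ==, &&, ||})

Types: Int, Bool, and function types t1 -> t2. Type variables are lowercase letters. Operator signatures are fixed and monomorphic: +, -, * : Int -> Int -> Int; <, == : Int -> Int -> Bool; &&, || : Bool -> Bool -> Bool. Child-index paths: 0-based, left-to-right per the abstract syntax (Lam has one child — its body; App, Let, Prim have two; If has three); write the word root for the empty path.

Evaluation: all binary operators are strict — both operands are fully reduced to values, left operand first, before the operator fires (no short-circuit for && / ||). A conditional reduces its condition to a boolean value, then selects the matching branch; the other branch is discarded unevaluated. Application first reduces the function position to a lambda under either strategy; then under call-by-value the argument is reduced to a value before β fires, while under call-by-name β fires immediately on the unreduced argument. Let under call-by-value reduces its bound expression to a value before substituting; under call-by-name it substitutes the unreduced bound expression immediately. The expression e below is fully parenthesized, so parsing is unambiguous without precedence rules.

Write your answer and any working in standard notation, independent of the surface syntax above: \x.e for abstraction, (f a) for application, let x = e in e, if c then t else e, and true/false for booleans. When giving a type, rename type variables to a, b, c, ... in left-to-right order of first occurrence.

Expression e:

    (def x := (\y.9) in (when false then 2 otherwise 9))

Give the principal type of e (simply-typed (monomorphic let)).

Derivation:
\y._ : a -> Int
let x : a -> Int
  unify Bool ~ Bool
  unify Int ~ Int

Answer: Int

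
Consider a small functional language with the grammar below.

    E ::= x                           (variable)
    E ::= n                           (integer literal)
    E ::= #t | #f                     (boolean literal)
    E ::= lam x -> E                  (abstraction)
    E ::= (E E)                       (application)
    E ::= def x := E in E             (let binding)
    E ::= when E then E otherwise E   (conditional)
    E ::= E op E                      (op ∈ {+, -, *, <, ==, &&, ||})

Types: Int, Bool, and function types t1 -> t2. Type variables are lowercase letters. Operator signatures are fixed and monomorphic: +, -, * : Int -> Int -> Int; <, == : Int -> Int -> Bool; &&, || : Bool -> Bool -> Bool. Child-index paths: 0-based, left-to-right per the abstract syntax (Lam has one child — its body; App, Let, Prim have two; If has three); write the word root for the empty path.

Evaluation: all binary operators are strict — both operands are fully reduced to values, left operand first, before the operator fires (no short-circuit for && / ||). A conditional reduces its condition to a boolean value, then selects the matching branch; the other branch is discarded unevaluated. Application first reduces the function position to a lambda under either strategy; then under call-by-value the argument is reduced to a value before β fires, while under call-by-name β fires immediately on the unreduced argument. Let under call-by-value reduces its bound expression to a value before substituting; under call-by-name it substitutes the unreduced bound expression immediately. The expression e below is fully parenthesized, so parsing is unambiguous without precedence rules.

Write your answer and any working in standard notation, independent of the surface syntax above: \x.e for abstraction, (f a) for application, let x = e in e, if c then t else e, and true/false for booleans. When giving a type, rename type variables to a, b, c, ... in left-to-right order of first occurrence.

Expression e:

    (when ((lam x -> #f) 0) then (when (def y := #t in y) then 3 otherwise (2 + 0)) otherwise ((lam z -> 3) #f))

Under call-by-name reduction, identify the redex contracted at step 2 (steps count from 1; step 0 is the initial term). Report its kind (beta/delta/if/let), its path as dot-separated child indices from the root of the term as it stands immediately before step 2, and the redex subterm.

Answer: if at root : (if false then (if (let y = true in y) then 3 else (2 + 0)) else ((\z.3) false))

Trace:
step 0: (if ((\x.false) 0) then (if (let y = true in y) then 3 else (2 + 0)) else ((\z.3) false))
step 1: [beta@0] (if false then (if (let y = true in y) then 3 else (2 + 0)) else ((\z.3) false))
step 2: [if@root] ((\z.3) false)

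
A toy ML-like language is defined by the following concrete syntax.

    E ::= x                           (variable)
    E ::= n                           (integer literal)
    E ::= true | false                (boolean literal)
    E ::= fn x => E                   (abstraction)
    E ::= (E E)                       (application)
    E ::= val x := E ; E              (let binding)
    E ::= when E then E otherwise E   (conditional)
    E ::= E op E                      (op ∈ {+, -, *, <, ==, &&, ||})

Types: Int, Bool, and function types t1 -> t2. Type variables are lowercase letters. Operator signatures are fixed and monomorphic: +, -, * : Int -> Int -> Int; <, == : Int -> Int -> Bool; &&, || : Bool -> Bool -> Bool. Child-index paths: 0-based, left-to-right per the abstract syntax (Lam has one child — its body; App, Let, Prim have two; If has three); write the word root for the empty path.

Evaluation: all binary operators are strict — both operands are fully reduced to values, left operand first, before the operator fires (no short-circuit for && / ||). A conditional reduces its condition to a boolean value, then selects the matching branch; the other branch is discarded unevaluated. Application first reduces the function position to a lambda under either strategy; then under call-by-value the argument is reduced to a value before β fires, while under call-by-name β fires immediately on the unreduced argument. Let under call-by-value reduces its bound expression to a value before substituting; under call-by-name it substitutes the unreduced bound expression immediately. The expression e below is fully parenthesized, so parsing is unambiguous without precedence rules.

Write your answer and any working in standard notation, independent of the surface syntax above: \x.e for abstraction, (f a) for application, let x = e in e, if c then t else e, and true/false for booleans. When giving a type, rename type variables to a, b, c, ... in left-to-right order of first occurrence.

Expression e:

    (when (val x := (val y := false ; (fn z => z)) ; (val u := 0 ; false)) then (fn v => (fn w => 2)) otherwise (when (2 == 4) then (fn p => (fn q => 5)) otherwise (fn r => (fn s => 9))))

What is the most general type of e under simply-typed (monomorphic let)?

Answer: a -> b -> Int

Working:
let y : Bool
z : a
\z._ : a -> a
let x : a -> a
let u : Int
  unify Bool ~ Bool
\w._ : c -> Int
\v._ : b -> c -> Int
  unify Int ~ Int
  unify Int ~ Int
  unify Bool ~ Bool
\q._ : e -> Int
\p._ : d -> e -> Int
\s._ : g -> Int
\r._ : f -> g -> Int
  unify d -> e -> Int ~ f -> g -> Int
  unify d ~ f
  unify e -> Int ~ g -> Int
  unify e ~ g
  unify Int ~ Int
  unify b -> c -> Int ~ f -> g -> Int
  unify b ~ f
  unify c -> Int ~ g -> Int
  unify c ~ g
  unify Int ~ Int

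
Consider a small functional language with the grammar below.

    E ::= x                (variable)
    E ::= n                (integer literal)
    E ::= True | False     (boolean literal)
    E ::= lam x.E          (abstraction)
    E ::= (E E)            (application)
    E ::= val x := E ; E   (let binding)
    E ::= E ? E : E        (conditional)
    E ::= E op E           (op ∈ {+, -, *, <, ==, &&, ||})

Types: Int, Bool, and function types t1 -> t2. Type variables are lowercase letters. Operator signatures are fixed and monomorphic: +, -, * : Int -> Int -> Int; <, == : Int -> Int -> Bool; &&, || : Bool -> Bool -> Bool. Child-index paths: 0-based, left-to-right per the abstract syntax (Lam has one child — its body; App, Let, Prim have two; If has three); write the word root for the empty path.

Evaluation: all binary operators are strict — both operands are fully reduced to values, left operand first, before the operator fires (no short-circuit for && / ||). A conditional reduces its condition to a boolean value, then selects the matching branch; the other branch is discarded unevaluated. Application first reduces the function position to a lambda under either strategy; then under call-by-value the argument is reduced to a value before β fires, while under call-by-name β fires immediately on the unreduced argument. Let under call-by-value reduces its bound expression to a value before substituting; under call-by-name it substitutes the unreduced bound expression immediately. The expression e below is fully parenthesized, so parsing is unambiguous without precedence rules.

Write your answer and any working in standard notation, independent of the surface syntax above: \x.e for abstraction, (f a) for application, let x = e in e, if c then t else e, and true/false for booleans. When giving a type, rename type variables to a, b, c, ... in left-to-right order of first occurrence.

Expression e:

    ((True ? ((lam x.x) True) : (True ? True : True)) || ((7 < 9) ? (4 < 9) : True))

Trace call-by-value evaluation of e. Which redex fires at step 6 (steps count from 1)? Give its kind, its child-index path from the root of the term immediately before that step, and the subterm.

Answer: delta at root : (true || true)

Working:
step 0: ((if true then ((\x.x) true) else (if true then true else true)) || (if (7 < 9) then (4 < 9) else true))
step 1: [if@0] (((\x.x) true) || (if (7 < 9) then (4 < 9) else true))
step 2: [beta@0] (true || (if (7 < 9) then (4 < 9) else true))
step 3: [delta@1.0] (true || (if true then (4 < 9) else true))
step 4: [if@1] (true || (4 < 9))
step 5: [delta@1] (true || true)
step 6: [delta@root] true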